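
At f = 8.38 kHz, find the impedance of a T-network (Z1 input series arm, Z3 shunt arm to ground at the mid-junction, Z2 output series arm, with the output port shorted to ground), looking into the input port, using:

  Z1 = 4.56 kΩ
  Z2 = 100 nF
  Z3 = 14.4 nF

Step 1 — Angular frequency: ω = 2π·f = 2π·8380 = 5.265e+04 rad/s.
Step 2 — Component impedances:
  Z1: Z = R = 4560 Ω
  Z2: Z = 1/(jωC) = -j/(ω·C) = 0 - j189.9 Ω
  Z3: Z = 1/(jωC) = -j/(ω·C) = 0 - j1319 Ω
Step 3 — With the output port shorted to ground, the output series arm Z2 runs from the junction to ground; the shunt arm Z3 also runs from the junction to ground. They appear in parallel: Z3 || Z2 = 0 - j166 Ω.
Step 4 — Series with input arm Z1: Z_in = Z1 + (Z3 || Z2) = 4560 - j166 Ω = 4563∠-2.1° Ω.

Z = 4560 - j166 Ω = 4563∠-2.1° Ω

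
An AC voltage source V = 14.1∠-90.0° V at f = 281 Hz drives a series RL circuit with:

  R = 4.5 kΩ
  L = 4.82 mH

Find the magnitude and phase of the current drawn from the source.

Step 1 — Angular frequency: ω = 2π·f = 2π·281 = 1766 rad/s.
Step 2 — Component impedances:
  R: Z = R = 4500 Ω
  L: Z = jωL = j·1766·0.00482 = 0 + j8.51 Ω
Step 3 — Series combination: Z_total = R + L = 4500 + j8.51 Ω = 4500∠0.1° Ω.
Step 4 — Source phasor: V = 14.1∠-90.0° V = 0 - j14.1 V.
Step 5 — Ohm's law: I = V / Z_total = (0 - j14.1) / (4500 + j8.51) = -5.926e-06 - j0.003133 A.
Step 6 — Convert to polar: |I| = 0.003133 A, ∠I = -90.1°.

I = 0.003133∠-90.1° A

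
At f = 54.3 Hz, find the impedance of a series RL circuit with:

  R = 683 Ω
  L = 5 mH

Step 1 — Angular frequency: ω = 2π·f = 2π·54.3 = 341.2 rad/s.
Step 2 — Component impedances:
  R: Z = R = 683 Ω
  L: Z = jωL = j·341.2·0.005 = 0 + j1.706 Ω
Step 3 — Series combination: Z_total = R + L = 683 + j1.706 Ω = 683∠0.1° Ω.

Z = 683 + j1.706 Ω = 683∠0.1° Ω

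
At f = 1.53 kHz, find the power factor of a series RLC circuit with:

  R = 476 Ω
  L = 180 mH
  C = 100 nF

Step 1 — Angular frequency: ω = 2π·f = 2π·1530 = 9613 rad/s.
Step 2 — Component impedances:
  R: Z = R = 476 Ω
  L: Z = jωL = j·9613·0.18 = 0 + j1730 Ω
  C: Z = 1/(jωC) = -j/(ω·C) = 0 - j1040 Ω
Step 3 — Series combination: Z_total = R + L + C = 476 + j690.2 Ω = 838.4∠55.4° Ω.
Step 4 — Power factor: PF = cos(φ) = Re(Z)/|Z| = 476/838.39 = 0.5678.
Step 5 — Type: Im(Z) = 690.2 ⇒ lagging (phase φ = 55.4°).

PF = 0.5678 (lagging, φ = 55.4°)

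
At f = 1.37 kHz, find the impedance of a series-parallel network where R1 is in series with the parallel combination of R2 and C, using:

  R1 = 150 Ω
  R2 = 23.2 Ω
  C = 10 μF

Step 1 — Angular frequency: ω = 2π·f = 2π·1370 = 8608 rad/s.
Step 2 — Component impedances:
  R1: Z = R = 150 Ω
  R2: Z = R = 23.2 Ω
  C: Z = 1/(jωC) = -j/(ω·C) = 0 - j11.62 Ω
Step 3 — Parallel branch: R2 || C = 1/(1/R2 + 1/C) = 4.651 - j9.288 Ω.
Step 4 — Series with R1: Z_total = R1 + (R2 || C) = 154.7 - j9.288 Ω = 154.9∠-3.4° Ω.

Z = 154.7 - j9.288 Ω = 154.9∠-3.4° Ω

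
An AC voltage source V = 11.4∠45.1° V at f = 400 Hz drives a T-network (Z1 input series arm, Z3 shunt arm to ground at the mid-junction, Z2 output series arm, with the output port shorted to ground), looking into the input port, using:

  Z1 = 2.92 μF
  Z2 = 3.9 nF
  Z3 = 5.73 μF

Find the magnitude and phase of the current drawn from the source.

Step 1 — Angular frequency: ω = 2π·f = 2π·400 = 2513 rad/s.
Step 2 — Component impedances:
  Z1: Z = 1/(jωC) = -j/(ω·C) = 0 - j136.3 Ω
  Z2: Z = 1/(jωC) = -j/(ω·C) = 0 - j1.02e+05 Ω
  Z3: Z = 1/(jωC) = -j/(ω·C) = 0 - j69.44 Ω
Step 3 — With the output port shorted to ground, the output series arm Z2 runs from the junction to ground; the shunt arm Z3 also runs from the junction to ground. They appear in parallel: Z3 || Z2 = 0 - j69.39 Ω.
Step 4 — Series with input arm Z1: Z_in = Z1 + (Z3 || Z2) = 0 - j205.7 Ω = 205.7∠-90.0° Ω.
Step 5 — Source phasor: V = 11.4∠45.1° V = 8.047 + j8.075 V.
Step 6 — Ohm's law: I = V / Z_total = (8.047 + j8.075) / (0 - j205.7) = -0.03927 + j0.03913 A.
Step 7 — Convert to polar: |I| = 0.05543 A, ∠I = 135.1°.

I = 0.05543∠135.1° A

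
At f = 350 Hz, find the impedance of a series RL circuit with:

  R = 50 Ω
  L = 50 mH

Step 1 — Angular frequency: ω = 2π·f = 2π·350 = 2199 rad/s.
Step 2 — Component impedances:
  R: Z = R = 50 Ω
  L: Z = jωL = j·2199·0.05 = 0 + j110 Ω
Step 3 — Series combination: Z_total = R + L = 50 + j110 Ω = 120.8∠65.5° Ω.

Z = 50 + j110 Ω = 120.8∠65.5° Ω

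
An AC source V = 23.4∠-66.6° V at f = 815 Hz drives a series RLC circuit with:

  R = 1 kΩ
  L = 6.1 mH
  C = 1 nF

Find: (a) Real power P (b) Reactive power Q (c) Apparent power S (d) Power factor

Step 1 — Angular frequency: ω = 2π·f = 2π·815 = 5121 rad/s.
Step 2 — Component impedances:
  R: Z = R = 1000 Ω
  L: Z = jωL = j·5121·0.0061 = 0 + j31.24 Ω
  C: Z = 1/(jωC) = -j/(ω·C) = 0 - j1.953e+05 Ω
Step 3 — Series combination: Z_total = R + L + C = 1000 - j1.953e+05 Ω = 1.953e+05∠-89.7° Ω.
Step 4 — Source phasor: V = 23.4∠-66.6° V = 9.293 - j21.48 V.
Step 5 — Current: I = V / Z = 0.0001102 + j4.703e-05 A = 0.0001198∠23.1° A.
Step 6 — Complex power: S = V·I* = 1.436e-05 - j0.002804 VA.
Step 7 — Real power: P = Re(S) = 1.436e-05 W.
Step 8 — Reactive power: Q = Im(S) = -0.002804 VAR.
Step 9 — Apparent power: |S| = 0.002804 VA.
Step 10 — Power factor: PF = P/|S| = 0.005122 (leading).

(a) P = 1.436e-05 W  (b) Q = -0.002804 VAR  (c) S = 0.002804 VA  (d) PF = 0.005122 (leading)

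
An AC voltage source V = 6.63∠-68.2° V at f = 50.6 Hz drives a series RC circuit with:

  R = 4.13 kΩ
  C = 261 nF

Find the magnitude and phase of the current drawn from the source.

Step 1 — Angular frequency: ω = 2π·f = 2π·50.6 = 317.9 rad/s.
Step 2 — Component impedances:
  R: Z = R = 4130 Ω
  C: Z = 1/(jωC) = -j/(ω·C) = 0 - j1.205e+04 Ω
Step 3 — Series combination: Z_total = R + C = 4130 - j1.205e+04 Ω = 1.274e+04∠-71.1° Ω.
Step 4 — Source phasor: V = 6.63∠-68.2° V = 2.462 - j6.156 V.
Step 5 — Ohm's law: I = V / Z_total = (2.462 - j6.156) / (4130 - j1.205e+04) = 0.0005198 + j2.618e-05 A.
Step 6 — Convert to polar: |I| = 0.0005204 A, ∠I = 2.9°.

I = 0.0005204∠2.9° A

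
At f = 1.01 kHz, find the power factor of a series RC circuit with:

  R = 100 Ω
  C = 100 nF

Step 1 — Angular frequency: ω = 2π·f = 2π·1010 = 6346 rad/s.
Step 2 — Component impedances:
  R: Z = R = 100 Ω
  C: Z = 1/(jωC) = -j/(ω·C) = 0 - j1576 Ω
Step 3 — Series combination: Z_total = R + C = 100 - j1576 Ω = 1579∠-86.4° Ω.
Step 4 — Power factor: PF = cos(φ) = Re(Z)/|Z| = 100/1579 = 0.06333.
Step 5 — Type: Im(Z) = -1576 ⇒ leading (phase φ = -86.4°).

PF = 0.06333 (leading, φ = -86.4°)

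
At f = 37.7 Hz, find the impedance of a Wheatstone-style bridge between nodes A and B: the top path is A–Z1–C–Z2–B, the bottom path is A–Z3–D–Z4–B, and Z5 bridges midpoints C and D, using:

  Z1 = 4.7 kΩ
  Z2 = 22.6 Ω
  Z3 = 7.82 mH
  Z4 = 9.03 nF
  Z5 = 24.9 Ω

Step 1 — Angular frequency: ω = 2π·f = 2π·37.7 = 236.9 rad/s.
Step 2 — Component impedances:
  Z1: Z = R = 4700 Ω
  Z2: Z = R = 22.6 Ω
  Z3: Z = jωL = j·236.9·0.00782 = 0 + j1.852 Ω
  Z4: Z = 1/(jωC) = -j/(ω·C) = 0 - j4.675e+05 Ω
  Z5: Z = R = 24.9 Ω
Step 3 — Bridge requires nodal analysis (the Z5 bridge couples midpoints C and D, so the two paths cannot be reduced to a simple series/parallel combination). Setting node B to ground and injecting 1 A at node A, the 3-node admittance system at A, C, D solves to V_A = Z_AB = 47.37 + j1.828 Ω = 47.4∠2.2° Ω.

Z = 47.37 + j1.828 Ω = 47.4∠2.2° Ω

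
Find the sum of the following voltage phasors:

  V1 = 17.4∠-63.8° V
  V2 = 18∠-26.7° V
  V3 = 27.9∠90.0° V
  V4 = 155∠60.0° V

Step 1 — Convert each phasor to rectangular form:
  V1 = 17.4·(cos(-63.8°) + j·sin(-63.8°)) = 7.682 - j15.61 V
  V2 = 18·(cos(-26.7°) + j·sin(-26.7°)) = 16.08 - j8.088 V
  V3 = 27.9·(cos(90.0°) + j·sin(90.0°)) = 0 + j27.9 V
  V4 = 155·(cos(60.0°) + j·sin(60.0°)) = 77.5 + j134.2 V
Step 2 — Sum components: V_total = 101.3 + j138.4 V.
Step 3 — Convert to polar: |V_total| = 171.5 V, ∠V_total = 53.8°.

V_total = 171.5∠53.8° V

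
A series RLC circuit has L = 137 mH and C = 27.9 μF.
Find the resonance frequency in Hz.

Step 1 — Resonance condition Im(Z)=0 gives ω₀ = 1/√(LC).
Step 2 — ω₀ = 1/√(0.137·2.79e-05) = 511.5 rad/s.
Step 3 — f₀ = ω₀/(2π) = 81.41 Hz.

f₀ = 81.41 Hz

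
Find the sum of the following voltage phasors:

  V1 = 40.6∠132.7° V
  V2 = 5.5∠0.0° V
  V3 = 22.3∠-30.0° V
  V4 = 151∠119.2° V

Step 1 — Convert each phasor to rectangular form:
  V1 = 40.6·(cos(132.7°) + j·sin(132.7°)) = -27.53 + j29.84 V
  V2 = 5.5·(cos(0.0°) + j·sin(0.0°)) = 5.5 V
  V3 = 22.3·(cos(-30.0°) + j·sin(-30.0°)) = 19.31 - j11.15 V
  V4 = 151·(cos(119.2°) + j·sin(119.2°)) = -73.67 + j131.8 V
Step 2 — Sum components: V_total = -76.39 + j150.5 V.
Step 3 — Convert to polar: |V_total| = 168.8 V, ∠V_total = 116.9°.

V_total = 168.8∠116.9° V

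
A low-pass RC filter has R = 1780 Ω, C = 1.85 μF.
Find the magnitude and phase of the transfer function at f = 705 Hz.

Step 1 — Angular frequency: ω = 2π·705 = 4430 rad/s.
Step 2 — Transfer function: H(jω) = 1/(1 + jωRC).
Step 3 — Denominator: 1 + jωRC = 1 + j·4430·1780·1.85e-06 = 1 + j14.59.
Step 4 — H = 0.004678 - j0.06823.
Step 5 — Magnitude: |H| = 0.06839 (-23.3 dB); phase: φ = -86.1°.

|H| = 0.06839 (-23.3 dB), φ = -86.1°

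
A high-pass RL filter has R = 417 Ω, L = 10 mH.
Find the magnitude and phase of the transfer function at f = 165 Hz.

Step 1 — Angular frequency: ω = 2π·165 = 1037 rad/s.
Step 2 — Transfer function: H(jω) = jωL/(R + jωL).
Step 3 — Numerator jωL = j·10.37; denominator R + jωL = 417 + j10.37.
Step 4 — H = 0.0006177 + j0.02485.
Step 5 — Magnitude: |H| = 0.02485 (-32.1 dB); phase: φ = 88.6°.

|H| = 0.02485 (-32.1 dB), φ = 88.6°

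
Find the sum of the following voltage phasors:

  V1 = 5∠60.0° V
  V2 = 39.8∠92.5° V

Step 1 — Convert each phasor to rectangular form:
  V1 = 5·(cos(60.0°) + j·sin(60.0°)) = 2.5 + j4.33 V
  V2 = 39.8·(cos(92.5°) + j·sin(92.5°)) = -1.736 + j39.76 V
Step 2 — Sum components: V_total = 0.7639 + j44.09 V.
Step 3 — Convert to polar: |V_total| = 44.1 V, ∠V_total = 89.0°.

V_total = 44.1∠89.0° V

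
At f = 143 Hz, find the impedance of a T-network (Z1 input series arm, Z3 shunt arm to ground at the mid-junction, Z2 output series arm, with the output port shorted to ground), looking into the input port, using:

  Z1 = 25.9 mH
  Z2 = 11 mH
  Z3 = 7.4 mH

Step 1 — Angular frequency: ω = 2π·f = 2π·143 = 898.5 rad/s.
Step 2 — Component impedances:
  Z1: Z = jωL = j·898.5·0.0259 = 0 + j23.27 Ω
  Z2: Z = jωL = j·898.5·0.011 = 0 + j9.883 Ω
  Z3: Z = jωL = j·898.5·0.0074 = 0 + j6.649 Ω
Step 3 — With the output port shorted to ground, the output series arm Z2 runs from the junction to ground; the shunt arm Z3 also runs from the junction to ground. They appear in parallel: Z3 || Z2 = 0 + j3.975 Ω.
Step 4 — Series with input arm Z1: Z_in = Z1 + (Z3 || Z2) = 0 + j27.25 Ω = 27.25∠90.0° Ω.

Z = 0 + j27.25 Ω = 27.25∠90.0° Ω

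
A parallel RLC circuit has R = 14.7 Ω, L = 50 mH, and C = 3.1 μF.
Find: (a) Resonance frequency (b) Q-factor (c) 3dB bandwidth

Step 1 — Resonance: ω₀ = 1/√(LC) = 1/√(0.05·3.1e-06) = 2540 rad/s.
Step 2 — f₀ = ω₀/(2π) = 404.3 Hz.
Step 3 — Parallel Q: Q = R/(ω₀L) = 14.7/(2540·0.05) = 0.1157.
Step 4 — Bandwidth: Δω = ω₀/Q = 2.194e+04 rad/s; BW = Δω/(2π) = 3493 Hz.

(a) f₀ = 404.3 Hz  (b) Q = 0.1157  (c) BW = 3493 Hz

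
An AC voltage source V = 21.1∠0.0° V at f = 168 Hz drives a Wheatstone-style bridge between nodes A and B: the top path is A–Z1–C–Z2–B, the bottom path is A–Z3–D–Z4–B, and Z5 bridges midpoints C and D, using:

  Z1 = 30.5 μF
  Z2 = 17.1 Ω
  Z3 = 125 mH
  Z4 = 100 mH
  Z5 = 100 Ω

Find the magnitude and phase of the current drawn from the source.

Step 1 — Angular frequency: ω = 2π·f = 2π·168 = 1056 rad/s.
Step 2 — Component impedances:
  Z1: Z = 1/(jωC) = -j/(ω·C) = 0 - j31.06 Ω
  Z2: Z = R = 17.1 Ω
  Z3: Z = jωL = j·1056·0.125 = 0 + j131.9 Ω
  Z4: Z = jωL = j·1056·0.1 = 0 + j105.6 Ω
  Z5: Z = R = 100 Ω
Step 3 — Bridge requires nodal analysis (the Z5 bridge couples midpoints C and D, so the two paths cannot be reduced to a simple series/parallel combination). Setting node B to ground and injecting 1 A at node A, the 3-node admittance system at A, C, D solves to V_A = Z_AB = 22.69 - j37.04 Ω = 43.44∠-58.5° Ω.
Step 4 — Source phasor: V = 21.1∠0.0° V = 21.1 V.
Step 5 — Ohm's law: I = V / Z_total = (21.1) / (22.69 - j37.04) = 0.2538 + j0.4142 A.
Step 6 — Convert to polar: |I| = 0.4857 A, ∠I = 58.5°.

I = 0.4857∠58.5° A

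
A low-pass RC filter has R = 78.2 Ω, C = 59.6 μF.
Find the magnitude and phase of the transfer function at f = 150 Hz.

Step 1 — Angular frequency: ω = 2π·150 = 942.5 rad/s.
Step 2 — Transfer function: H(jω) = 1/(1 + jωRC).
Step 3 — Denominator: 1 + jωRC = 1 + j·942.5·78.2·5.96e-05 = 1 + j4.393.
Step 4 — H = 0.04927 - j0.2164.
Step 5 — Magnitude: |H| = 0.222 (-13.1 dB); phase: φ = -77.2°.

|H| = 0.222 (-13.1 dB), φ = -77.2°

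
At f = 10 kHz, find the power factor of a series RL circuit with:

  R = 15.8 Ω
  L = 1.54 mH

Step 1 — Angular frequency: ω = 2π·f = 2π·1e+04 = 6.283e+04 rad/s.
Step 2 — Component impedances:
  R: Z = R = 15.8 Ω
  L: Z = jωL = j·6.283e+04·0.00154 = 0 + j96.76 Ω
Step 3 — Series combination: Z_total = R + L = 15.8 + j96.76 Ω = 98.04∠80.7° Ω.
Step 4 — Power factor: PF = cos(φ) = Re(Z)/|Z| = 15.8/98.04 = 0.1612.
Step 5 — Type: Im(Z) = 96.76 ⇒ lagging (phase φ = 80.7°).

PF = 0.1612 (lagging, φ = 80.7°)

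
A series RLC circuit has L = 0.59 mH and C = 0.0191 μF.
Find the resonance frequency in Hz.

Step 1 — Resonance condition Im(Z)=0 gives ω₀ = 1/√(LC).
Step 2 — ω₀ = 1/√(0.00059·1.91e-08) = 2.979e+05 rad/s.
Step 3 — f₀ = ω₀/(2π) = 4.741e+04 Hz.

f₀ = 4.741e+04 Hz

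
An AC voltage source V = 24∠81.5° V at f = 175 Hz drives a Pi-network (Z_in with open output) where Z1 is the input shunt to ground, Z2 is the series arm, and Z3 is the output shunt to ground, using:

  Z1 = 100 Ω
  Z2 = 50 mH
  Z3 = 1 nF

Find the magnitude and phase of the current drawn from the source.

Step 1 — Angular frequency: ω = 2π·f = 2π·175 = 1100 rad/s.
Step 2 — Component impedances:
  Z1: Z = R = 100 Ω
  Z2: Z = jωL = j·1100·0.05 = 0 + j54.98 Ω
  Z3: Z = 1/(jωC) = -j/(ω·C) = 0 - j9.095e+05 Ω
Step 3 — With open output, the series arm Z2 and the output shunt Z3 appear in series to ground: Z2 + Z3 = 0 - j9.094e+05 Ω.
Step 4 — Parallel with input shunt Z1: Z_in = Z1 || (Z2 + Z3) = 100 - j0.011 Ω = 100∠-0.0° Ω.
Step 5 — Source phasor: V = 24∠81.5° V = 3.547 + j23.74 V.
Step 6 — Ohm's law: I = V / Z_total = (3.547 + j23.74) / (100 - j0.011) = 0.03545 + j0.2374 A.
Step 7 — Convert to polar: |I| = 0.24 A, ∠I = 81.5°.

I = 0.24∠81.5° A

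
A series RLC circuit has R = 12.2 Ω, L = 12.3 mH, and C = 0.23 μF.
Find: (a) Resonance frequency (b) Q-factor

Step 1 — Resonance condition Im(Z)=0 gives ω₀ = 1/√(LC).
Step 2 — ω₀ = 1/√(0.0123·2.3e-07) = 1.88e+04 rad/s.
Step 3 — f₀ = ω₀/(2π) = 2992 Hz.
Step 4 — Series Q: Q = ω₀L/R = 1.88e+04·0.0123/12.2 = 18.96.

(a) f₀ = 2992 Hz  (b) Q = 18.96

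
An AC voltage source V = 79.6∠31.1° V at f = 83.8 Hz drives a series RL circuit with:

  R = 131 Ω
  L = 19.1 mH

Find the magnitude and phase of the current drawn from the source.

Step 1 — Angular frequency: ω = 2π·f = 2π·83.8 = 526.5 rad/s.
Step 2 — Component impedances:
  R: Z = R = 131 Ω
  L: Z = jωL = j·526.5·0.0191 = 0 + j10.06 Ω
Step 3 — Series combination: Z_total = R + L = 131 + j10.06 Ω = 131.4∠4.4° Ω.
Step 4 — Source phasor: V = 79.6∠31.1° V = 68.16 + j41.12 V.
Step 5 — Ohm's law: I = V / Z_total = (68.16 + j41.12) / (131 + j10.06) = 0.5412 + j0.2723 A.
Step 6 — Convert to polar: |I| = 0.6059 A, ∠I = 26.7°.

I = 0.6059∠26.7° A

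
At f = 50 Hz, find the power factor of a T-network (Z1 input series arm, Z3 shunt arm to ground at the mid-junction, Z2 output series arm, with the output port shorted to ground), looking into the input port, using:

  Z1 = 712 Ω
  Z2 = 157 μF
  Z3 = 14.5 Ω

Step 1 — Angular frequency: ω = 2π·f = 2π·50 = 314.2 rad/s.
Step 2 — Component impedances:
  Z1: Z = R = 712 Ω
  Z2: Z = 1/(jωC) = -j/(ω·C) = 0 - j20.27 Ω
  Z3: Z = R = 14.5 Ω
Step 3 — With the output port shorted to ground, the output series arm Z2 runs from the junction to ground; the shunt arm Z3 also runs from the junction to ground. They appear in parallel: Z3 || Z2 = 9.593 - j6.861 Ω.
Step 4 — Series with input arm Z1: Z_in = Z1 + (Z3 || Z2) = 721.6 - j6.861 Ω = 721.6∠-0.5° Ω.
Step 5 — Power factor: PF = cos(φ) = Re(Z)/|Z| = 721.6/721.6 = 1.
Step 6 — Type: Im(Z) = -6.861 ⇒ leading (phase φ = -0.5°).

PF = 1 (leading, φ = -0.5°)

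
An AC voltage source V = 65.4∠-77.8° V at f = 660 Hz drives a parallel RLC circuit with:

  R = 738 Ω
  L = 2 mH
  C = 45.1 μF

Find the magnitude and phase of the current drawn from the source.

Step 1 — Angular frequency: ω = 2π·f = 2π·660 = 4147 rad/s.
Step 2 — Component impedances:
  R: Z = R = 738 Ω
  L: Z = jωL = j·4147·0.002 = 0 + j8.294 Ω
  C: Z = 1/(jωC) = -j/(ω·C) = 0 - j5.347 Ω
Step 3 — Parallel combination: 1/Z_total = 1/R + 1/L + 1/C; Z_total = 0.3067 - j15.04 Ω = 15.05∠-88.8° Ω.
Step 4 — Source phasor: V = 65.4∠-77.8° V = 13.82 - j63.92 V.
Step 5 — Ohm's law: I = V / Z_total = (13.82 - j63.92) / (0.3067 - j15.04) = 4.267 + j0.8318 A.
Step 6 — Convert to polar: |I| = 4.347 A, ∠I = 11.0°.

I = 4.347∠11.0° A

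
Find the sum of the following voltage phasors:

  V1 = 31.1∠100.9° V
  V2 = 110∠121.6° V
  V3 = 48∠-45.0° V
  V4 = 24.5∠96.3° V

Step 1 — Convert each phasor to rectangular form:
  V1 = 31.1·(cos(100.9°) + j·sin(100.9°)) = -5.881 + j30.54 V
  V2 = 110·(cos(121.6°) + j·sin(121.6°)) = -57.64 + j93.69 V
  V3 = 48·(cos(-45.0°) + j·sin(-45.0°)) = 33.94 - j33.94 V
  V4 = 24.5·(cos(96.3°) + j·sin(96.3°)) = -2.688 + j24.35 V
Step 2 — Sum components: V_total = -32.27 + j114.6 V.
Step 3 — Convert to polar: |V_total| = 119.1 V, ∠V_total = 105.7°.

V_total = 119.1∠105.7° V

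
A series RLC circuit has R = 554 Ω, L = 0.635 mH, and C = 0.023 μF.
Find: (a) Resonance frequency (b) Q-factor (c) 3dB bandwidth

Step 1 — Resonance: ω₀ = 1/√(LC) = 1/√(0.000635·2.3e-08) = 2.617e+05 rad/s.
Step 2 — f₀ = ω₀/(2π) = 4.165e+04 Hz.
Step 3 — Series Q: Q = ω₀L/R = 2.617e+05·0.000635/554 = 0.2999.
Step 4 — Bandwidth: Δω = ω₀/Q = 8.724e+05 rad/s; BW = Δω/(2π) = 1.389e+05 Hz.

(a) f₀ = 4.165e+04 Hz  (b) Q = 0.2999  (c) BW = 1.389e+05 Hz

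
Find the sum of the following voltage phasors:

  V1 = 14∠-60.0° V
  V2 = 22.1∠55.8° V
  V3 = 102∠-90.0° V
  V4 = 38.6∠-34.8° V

Step 1 — Convert each phasor to rectangular form:
  V1 = 14·(cos(-60.0°) + j·sin(-60.0°)) = 7 - j12.12 V
  V2 = 22.1·(cos(55.8°) + j·sin(55.8°)) = 12.42 + j18.28 V
  V3 = 102·(cos(-90.0°) + j·sin(-90.0°)) = 0 - j102 V
  V4 = 38.6·(cos(-34.8°) + j·sin(-34.8°)) = 31.7 - j22.03 V
Step 2 — Sum components: V_total = 51.12 - j117.9 V.
Step 3 — Convert to polar: |V_total| = 128.5 V, ∠V_total = -66.6°.

V_total = 128.5∠-66.6° V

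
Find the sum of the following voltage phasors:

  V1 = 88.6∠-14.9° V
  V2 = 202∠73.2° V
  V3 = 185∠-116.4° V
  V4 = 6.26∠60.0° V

Step 1 — Convert each phasor to rectangular form:
  V1 = 88.6·(cos(-14.9°) + j·sin(-14.9°)) = 85.62 - j22.78 V
  V2 = 202·(cos(73.2°) + j·sin(73.2°)) = 58.38 + j193.4 V
  V3 = 185·(cos(-116.4°) + j·sin(-116.4°)) = -82.26 - j165.7 V
  V4 = 6.26·(cos(60.0°) + j·sin(60.0°)) = 3.13 + j5.421 V
Step 2 — Sum components: V_total = 64.88 + j10.31 V.
Step 3 — Convert to polar: |V_total| = 65.69 V, ∠V_total = 9.0°.

V_total = 65.69∠9.0° V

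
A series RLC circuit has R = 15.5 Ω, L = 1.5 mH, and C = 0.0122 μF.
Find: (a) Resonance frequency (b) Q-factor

Step 1 — Resonance condition Im(Z)=0 gives ω₀ = 1/√(LC).
Step 2 — ω₀ = 1/√(0.0015·1.22e-08) = 2.338e+05 rad/s.
Step 3 — f₀ = ω₀/(2π) = 3.72e+04 Hz.
Step 4 — Series Q: Q = ω₀L/R = 2.338e+05·0.0015/15.5 = 22.62.

(a) f₀ = 3.72e+04 Hz  (b) Q = 22.62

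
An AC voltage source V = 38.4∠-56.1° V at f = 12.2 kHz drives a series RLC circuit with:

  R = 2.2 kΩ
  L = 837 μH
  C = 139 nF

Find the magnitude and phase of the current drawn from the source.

Step 1 — Angular frequency: ω = 2π·f = 2π·1.22e+04 = 7.665e+04 rad/s.
Step 2 — Component impedances:
  R: Z = R = 2200 Ω
  L: Z = jωL = j·7.665e+04·0.000837 = 0 + j64.16 Ω
  C: Z = 1/(jωC) = -j/(ω·C) = 0 - j93.85 Ω
Step 3 — Series combination: Z_total = R + L + C = 2200 - j29.69 Ω = 2200∠-0.8° Ω.
Step 4 — Source phasor: V = 38.4∠-56.1° V = 21.42 - j31.87 V.
Step 5 — Ohm's law: I = V / Z_total = (21.42 - j31.87) / (2200 - j29.69) = 0.009929 - j0.01435 A.
Step 6 — Convert to polar: |I| = 0.01745 A, ∠I = -55.3°.

I = 0.01745∠-55.3° A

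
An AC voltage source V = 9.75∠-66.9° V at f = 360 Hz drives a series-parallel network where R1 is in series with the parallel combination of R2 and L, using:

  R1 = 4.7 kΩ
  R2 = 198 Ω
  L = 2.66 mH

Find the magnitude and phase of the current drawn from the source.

Step 1 — Angular frequency: ω = 2π·f = 2π·360 = 2262 rad/s.
Step 2 — Component impedances:
  R1: Z = R = 4700 Ω
  R2: Z = R = 198 Ω
  L: Z = jωL = j·2262·0.00266 = 0 + j6.017 Ω
Step 3 — Parallel branch: R2 || L = 1/(1/R2 + 1/L) = 0.1827 + j6.011 Ω.
Step 4 — Series with R1: Z_total = R1 + (R2 || L) = 4700 + j6.011 Ω = 4700∠0.1° Ω.
Step 5 — Source phasor: V = 9.75∠-66.9° V = 3.825 - j8.968 V.
Step 6 — Ohm's law: I = V / Z_total = (3.825 - j8.968) / (4700 + j6.011) = 0.0008114 - j0.001909 A.
Step 7 — Convert to polar: |I| = 0.002074 A, ∠I = -67.0°.

I = 0.002074∠-67.0° A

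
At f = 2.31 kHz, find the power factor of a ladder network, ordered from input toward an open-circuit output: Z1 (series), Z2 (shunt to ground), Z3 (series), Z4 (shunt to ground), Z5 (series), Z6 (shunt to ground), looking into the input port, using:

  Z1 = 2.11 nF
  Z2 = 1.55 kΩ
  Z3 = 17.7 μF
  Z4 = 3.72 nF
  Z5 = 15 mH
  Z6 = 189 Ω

Step 1 — Angular frequency: ω = 2π·f = 2π·2310 = 1.451e+04 rad/s.
Step 2 — Component impedances:
  Z1: Z = 1/(jωC) = -j/(ω·C) = 0 - j3.265e+04 Ω
  Z2: Z = R = 1550 Ω
  Z3: Z = 1/(jωC) = -j/(ω·C) = 0 - j3.893 Ω
  Z4: Z = 1/(jωC) = -j/(ω·C) = 0 - j1.852e+04 Ω
  Z5: Z = jωL = j·1.451e+04·0.015 = 0 + j217.7 Ω
  Z6: Z = R = 189 Ω
Step 3 — Ladder network (open output): work backward from the far end, alternating series and parallel combinations. Z_in = 192.6 - j3.249e+04 Ω = 3.249e+04∠-89.7° Ω.
Step 4 — Power factor: PF = cos(φ) = Re(Z)/|Z| = 192.56/32487 = 0.005927.
Step 5 — Type: Im(Z) = -3.249e+04 ⇒ leading (phase φ = -89.7°).

PF = 0.005927 (leading, φ = -89.7°)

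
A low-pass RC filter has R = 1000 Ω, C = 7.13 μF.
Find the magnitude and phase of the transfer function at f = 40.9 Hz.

Step 1 — Angular frequency: ω = 2π·40.9 = 257 rad/s.
Step 2 — Transfer function: H(jω) = 1/(1 + jωRC).
Step 3 — Denominator: 1 + jωRC = 1 + j·257·1000·7.13e-06 = 1 + j1.832.
Step 4 — H = 0.2295 - j0.4205.
Step 5 — Magnitude: |H| = 0.4791 (-6.4 dB); phase: φ = -61.4°.

|H| = 0.4791 (-6.4 dB), φ = -61.4°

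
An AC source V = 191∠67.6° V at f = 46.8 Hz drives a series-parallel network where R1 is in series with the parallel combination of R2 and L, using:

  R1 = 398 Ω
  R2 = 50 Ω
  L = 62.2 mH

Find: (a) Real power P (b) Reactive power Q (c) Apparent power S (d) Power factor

Step 1 — Angular frequency: ω = 2π·f = 2π·46.8 = 294.1 rad/s.
Step 2 — Component impedances:
  R1: Z = R = 398 Ω
  R2: Z = R = 50 Ω
  L: Z = jωL = j·294.1·0.0622 = 0 + j18.29 Ω
Step 3 — Parallel branch: R2 || L = 1/(1/R2 + 1/L) = 5.901 + j16.13 Ω.
Step 4 — Series with R1: Z_total = R1 + (R2 || L) = 403.9 + j16.13 Ω = 404.2∠2.3° Ω.
Step 5 — Source phasor: V = 191∠67.6° V = 72.78 + j176.6 V.
Step 6 — Current: I = V / Z = 0.1974 + j0.4293 A = 0.4725∠65.3° A.
Step 7 — Complex power: S = V·I* = 90.18 + j3.602 VA.
Step 8 — Real power: P = Re(S) = 90.18 W.
Step 9 — Reactive power: Q = Im(S) = 3.602 VAR.
Step 10 — Apparent power: |S| = 90.25 VA.
Step 11 — Power factor: PF = P/|S| = 0.9992 (lagging).

(a) P = 90.18 W  (b) Q = 3.602 VAR  (c) S = 90.25 VA  (d) PF = 0.9992 (lagging)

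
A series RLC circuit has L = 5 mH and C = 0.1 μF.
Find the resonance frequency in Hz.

Step 1 — Resonance condition Im(Z)=0 gives ω₀ = 1/√(LC).
Step 2 — ω₀ = 1/√(0.005·1e-07) = 4.472e+04 rad/s.
Step 3 — f₀ = ω₀/(2π) = 7118 Hz.

f₀ = 7118 Hz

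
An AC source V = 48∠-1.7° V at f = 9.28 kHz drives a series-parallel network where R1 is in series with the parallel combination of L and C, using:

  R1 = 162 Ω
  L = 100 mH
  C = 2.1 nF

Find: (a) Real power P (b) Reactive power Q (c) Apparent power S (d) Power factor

Step 1 — Angular frequency: ω = 2π·f = 2π·9280 = 5.831e+04 rad/s.
Step 2 — Component impedances:
  R1: Z = R = 162 Ω
  L: Z = jωL = j·5.831e+04·0.1 = 0 + j5831 Ω
  C: Z = 1/(jωC) = -j/(ω·C) = 0 - j8167 Ω
Step 3 — Parallel branch: L || C = 1/(1/L + 1/C) = 0 + j2.038e+04 Ω.
Step 4 — Series with R1: Z_total = R1 + (L || C) = 162 + j2.038e+04 Ω = 2.039e+04∠89.5° Ω.
Step 5 — Source phasor: V = 48∠-1.7° V = 47.98 - j1.424 V.
Step 6 — Current: I = V / Z = -5.115e-05 - j0.002354 A = 0.002355∠-91.2° A.
Step 7 — Complex power: S = V·I* = 0.0008982 + j0.113 VA.
Step 8 — Real power: P = Re(S) = 0.0008982 W.
Step 9 — Reactive power: Q = Im(S) = 0.113 VAR.
Step 10 — Apparent power: |S| = 0.113 VA.
Step 11 — Power factor: PF = P/|S| = 0.007947 (lagging).

(a) P = 0.0008982 W  (b) Q = 0.113 VAR  (c) S = 0.113 VA  (d) PF = 0.007947 (lagging)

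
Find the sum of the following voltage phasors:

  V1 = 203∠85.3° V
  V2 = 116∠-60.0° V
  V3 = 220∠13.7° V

Step 1 — Convert each phasor to rectangular form:
  V1 = 203·(cos(85.3°) + j·sin(85.3°)) = 16.63 + j202.3 V
  V2 = 116·(cos(-60.0°) + j·sin(-60.0°)) = 58 - j100.5 V
  V3 = 220·(cos(13.7°) + j·sin(13.7°)) = 213.7 + j52.1 V
Step 2 — Sum components: V_total = 288.4 + j154 V.
Step 3 — Convert to polar: |V_total| = 326.9 V, ∠V_total = 28.1°.

V_total = 326.9∠28.1° V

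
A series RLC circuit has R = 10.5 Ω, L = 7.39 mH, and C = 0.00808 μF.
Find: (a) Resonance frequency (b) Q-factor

Step 1 — Resonance condition Im(Z)=0 gives ω₀ = 1/√(LC).
Step 2 — ω₀ = 1/√(0.00739·8.08e-09) = 1.294e+05 rad/s.
Step 3 — f₀ = ω₀/(2π) = 2.06e+04 Hz.
Step 4 — Series Q: Q = ω₀L/R = 1.294e+05·0.00739/10.5 = 91.08.

(a) f₀ = 2.06e+04 Hz  (b) Q = 91.08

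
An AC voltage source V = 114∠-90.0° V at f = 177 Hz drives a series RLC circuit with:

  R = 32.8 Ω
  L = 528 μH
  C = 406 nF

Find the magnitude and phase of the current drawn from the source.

Step 1 — Angular frequency: ω = 2π·f = 2π·177 = 1112 rad/s.
Step 2 — Component impedances:
  R: Z = R = 32.8 Ω
  L: Z = jωL = j·1112·0.000528 = 0 + j0.5872 Ω
  C: Z = 1/(jωC) = -j/(ω·C) = 0 - j2215 Ω
Step 3 — Series combination: Z_total = R + L + C = 32.8 - j2214 Ω = 2214∠-89.2° Ω.
Step 4 — Source phasor: V = 114∠-90.0° V = 0 - j114 V.
Step 5 — Ohm's law: I = V / Z_total = (0 - j114) / (32.8 - j2214) = 0.05148 - j0.0007626 A.
Step 6 — Convert to polar: |I| = 0.05148 A, ∠I = -0.8°.

I = 0.05148∠-0.8° A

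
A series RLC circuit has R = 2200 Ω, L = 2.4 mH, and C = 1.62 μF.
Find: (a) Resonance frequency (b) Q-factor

Step 1 — Resonance condition Im(Z)=0 gives ω₀ = 1/√(LC).
Step 2 — ω₀ = 1/√(0.0024·1.62e-06) = 1.604e+04 rad/s.
Step 3 — f₀ = ω₀/(2π) = 2552 Hz.
Step 4 — Series Q: Q = ω₀L/R = 1.604e+04·0.0024/2200 = 0.0175.

(a) f₀ = 2552 Hz  (b) Q = 0.0175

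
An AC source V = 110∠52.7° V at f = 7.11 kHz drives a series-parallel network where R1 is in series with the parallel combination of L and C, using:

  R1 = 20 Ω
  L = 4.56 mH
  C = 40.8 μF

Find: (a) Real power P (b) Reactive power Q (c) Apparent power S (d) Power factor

Step 1 — Angular frequency: ω = 2π·f = 2π·7110 = 4.467e+04 rad/s.
Step 2 — Component impedances:
  R1: Z = R = 20 Ω
  L: Z = jωL = j·4.467e+04·0.00456 = 0 + j203.7 Ω
  C: Z = 1/(jωC) = -j/(ω·C) = 0 - j0.5486 Ω
Step 3 — Parallel branch: L || C = 1/(1/L + 1/C) = 0 - j0.5501 Ω.
Step 4 — Series with R1: Z_total = R1 + (L || C) = 20 - j0.5501 Ω = 20.01∠-1.6° Ω.
Step 5 — Source phasor: V = 110∠52.7° V = 66.66 + j87.5 V.
Step 6 — Current: I = V / Z = 3.21 + j4.463 A = 5.498∠54.3° A.
Step 7 — Complex power: S = V·I* = 604.5 - j16.63 VA.
Step 8 — Real power: P = Re(S) = 604.5 W.
Step 9 — Reactive power: Q = Im(S) = -16.63 VAR.
Step 10 — Apparent power: |S| = 604.8 VA.
Step 11 — Power factor: PF = P/|S| = 0.9996 (leading).

(a) P = 604.5 W  (b) Q = -16.63 VAR  (c) S = 604.8 VA  (d) PF = 0.9996 (leading)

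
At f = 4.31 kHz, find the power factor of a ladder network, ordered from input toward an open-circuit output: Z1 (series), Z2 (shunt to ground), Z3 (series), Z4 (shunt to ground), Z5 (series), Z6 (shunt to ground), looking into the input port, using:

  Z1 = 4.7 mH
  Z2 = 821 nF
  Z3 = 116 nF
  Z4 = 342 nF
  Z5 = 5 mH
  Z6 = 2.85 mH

Step 1 — Angular frequency: ω = 2π·f = 2π·4310 = 2.708e+04 rad/s.
Step 2 — Component impedances:
  Z1: Z = jωL = j·2.708e+04·0.0047 = 0 + j127.3 Ω
  Z2: Z = 1/(jωC) = -j/(ω·C) = 0 - j44.98 Ω
  Z3: Z = 1/(jωC) = -j/(ω·C) = 0 - j318.3 Ω
  Z4: Z = 1/(jωC) = -j/(ω·C) = 0 - j108 Ω
  Z5: Z = jωL = j·2.708e+04·0.005 = 0 + j135.4 Ω
  Z6: Z = jωL = j·2.708e+04·0.00285 = 0 + j77.18 Ω
Step 3 — Ladder network (open output): work backward from the far end, alternating series and parallel combinations. Z_in = 0 + j85.77 Ω = 85.77∠90.0° Ω.
Step 4 — Power factor: PF = cos(φ) = Re(Z)/|Z| = 0/85.77 = 0.
Step 5 — Type: Im(Z) = 85.77 ⇒ lagging (phase φ = 90.0°).

PF = 0 (lagging, φ = 90.0°)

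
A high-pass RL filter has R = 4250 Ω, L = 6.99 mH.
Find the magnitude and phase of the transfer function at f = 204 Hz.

Step 1 — Angular frequency: ω = 2π·204 = 1282 rad/s.
Step 2 — Transfer function: H(jω) = jωL/(R + jωL).
Step 3 — Numerator jωL = j·8.96; denominator R + jωL = 4250 + j8.96.
Step 4 — H = 4.444e-06 + j0.002108.
Step 5 — Magnitude: |H| = 0.002108 (-53.5 dB); phase: φ = 89.9°.

|H| = 0.002108 (-53.5 dB), φ = 89.9°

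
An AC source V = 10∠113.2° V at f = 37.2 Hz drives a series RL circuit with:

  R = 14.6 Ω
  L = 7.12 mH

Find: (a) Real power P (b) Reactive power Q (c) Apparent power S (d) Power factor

Step 1 — Angular frequency: ω = 2π·f = 2π·37.2 = 233.7 rad/s.
Step 2 — Component impedances:
  R: Z = R = 14.6 Ω
  L: Z = jωL = j·233.7·0.00712 = 0 + j1.664 Ω
Step 3 — Series combination: Z_total = R + L = 14.6 + j1.664 Ω = 14.69∠6.5° Ω.
Step 4 — Source phasor: V = 10∠113.2° V = -3.939 + j9.191 V.
Step 5 — Current: I = V / Z = -0.1955 + j0.6518 A = 0.6805∠106.7° A.
Step 6 — Complex power: S = V·I* = 6.761 + j0.7707 VA.
Step 7 — Real power: P = Re(S) = 6.761 W.
Step 8 — Reactive power: Q = Im(S) = 0.7707 VAR.
Step 9 — Apparent power: |S| = 6.805 VA.
Step 10 — Power factor: PF = P/|S| = 0.9936 (lagging).

(a) P = 6.761 W  (b) Q = 0.7707 VAR  (c) S = 6.805 VA  (d) PF = 0.9936 (lagging)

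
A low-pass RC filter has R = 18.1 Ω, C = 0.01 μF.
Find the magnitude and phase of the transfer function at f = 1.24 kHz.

Step 1 — Angular frequency: ω = 2π·1240 = 7791 rad/s.
Step 2 — Transfer function: H(jω) = 1/(1 + jωRC).
Step 3 — Denominator: 1 + jωRC = 1 + j·7791·18.1·1e-08 = 1 + j0.00141.
Step 4 — H = 1 - j0.00141.
Step 5 — Magnitude: |H| = 1 (-0.0 dB); phase: φ = -0.1°.

|H| = 1 (-0.0 dB), φ = -0.1°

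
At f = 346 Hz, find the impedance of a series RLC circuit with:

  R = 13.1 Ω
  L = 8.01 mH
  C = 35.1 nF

Step 1 — Angular frequency: ω = 2π·f = 2π·346 = 2174 rad/s.
Step 2 — Component impedances:
  R: Z = R = 13.1 Ω
  L: Z = jωL = j·2174·0.00801 = 0 + j17.41 Ω
  C: Z = 1/(jωC) = -j/(ω·C) = 0 - j1.31e+04 Ω
Step 3 — Series combination: Z_total = R + L + C = 13.1 - j1.309e+04 Ω = 1.309e+04∠-89.9° Ω.

Z = 13.1 - j1.309e+04 Ω = 1.309e+04∠-89.9° Ω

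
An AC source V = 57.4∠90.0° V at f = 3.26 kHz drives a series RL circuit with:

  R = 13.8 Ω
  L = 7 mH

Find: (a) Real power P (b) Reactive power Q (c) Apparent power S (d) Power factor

Step 1 — Angular frequency: ω = 2π·f = 2π·3260 = 2.048e+04 rad/s.
Step 2 — Component impedances:
  R: Z = R = 13.8 Ω
  L: Z = jωL = j·2.048e+04·0.007 = 0 + j143.4 Ω
Step 3 — Series combination: Z_total = R + L = 13.8 + j143.4 Ω = 144∠84.5° Ω.
Step 4 — Source phasor: V = 57.4∠90.0° V = 0 + j57.4 V.
Step 5 — Current: I = V / Z = 0.3967 + j0.03818 A = 0.3985∠5.5° A.
Step 6 — Complex power: S = V·I* = 2.191 + j22.77 VA.
Step 7 — Real power: P = Re(S) = 2.191 W.
Step 8 — Reactive power: Q = Im(S) = 22.77 VAR.
Step 9 — Apparent power: |S| = 22.87 VA.
Step 10 — Power factor: PF = P/|S| = 0.0958 (lagging).

(a) P = 2.191 W  (b) Q = 22.77 VAR  (c) S = 22.87 VA  (d) PF = 0.0958 (lagging)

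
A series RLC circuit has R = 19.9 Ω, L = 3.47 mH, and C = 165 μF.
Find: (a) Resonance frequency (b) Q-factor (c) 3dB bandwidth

Step 1 — Resonance condition Im(Z)=0 gives ω₀ = 1/√(LC).
Step 2 — ω₀ = 1/√(0.00347·0.000165) = 1322 rad/s.
Step 3 — f₀ = ω₀/(2π) = 210.3 Hz.
Step 4 — Series Q: Q = ω₀L/R = 1322·0.00347/19.9 = 0.2304.
Step 5 — 3dB bandwidth: Δω = ω₀/Q = 5735 rad/s; BW = Δω/(2π) = 912.7 Hz.

(a) f₀ = 210.3 Hz  (b) Q = 0.2304  (c) BW = 912.7 Hz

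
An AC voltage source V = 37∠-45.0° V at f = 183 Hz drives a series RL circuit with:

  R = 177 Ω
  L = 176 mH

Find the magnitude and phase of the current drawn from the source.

Step 1 — Angular frequency: ω = 2π·f = 2π·183 = 1150 rad/s.
Step 2 — Component impedances:
  R: Z = R = 177 Ω
  L: Z = jωL = j·1150·0.176 = 0 + j202.4 Ω
Step 3 — Series combination: Z_total = R + L = 177 + j202.4 Ω = 268.9∠48.8° Ω.
Step 4 — Source phasor: V = 37∠-45.0° V = 26.16 - j26.16 V.
Step 5 — Ohm's law: I = V / Z_total = (26.16 - j26.16) / (177 + j202.4) = -0.009182 - j0.1373 A.
Step 6 — Convert to polar: |I| = 0.1376 A, ∠I = -93.8°.

I = 0.1376∠-93.8° A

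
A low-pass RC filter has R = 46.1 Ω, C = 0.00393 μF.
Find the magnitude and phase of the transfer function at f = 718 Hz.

Step 1 — Angular frequency: ω = 2π·718 = 4511 rad/s.
Step 2 — Transfer function: H(jω) = 1/(1 + jωRC).
Step 3 — Denominator: 1 + jωRC = 1 + j·4511·46.1·3.93e-09 = 1 + j0.0008173.
Step 4 — H = 1 - j0.0008173.
Step 5 — Magnitude: |H| = 1 (-0.0 dB); phase: φ = -0.0°.

|H| = 1 (-0.0 dB), φ = -0.0°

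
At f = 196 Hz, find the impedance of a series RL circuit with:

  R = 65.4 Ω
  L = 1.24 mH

Step 1 — Angular frequency: ω = 2π·f = 2π·196 = 1232 rad/s.
Step 2 — Component impedances:
  R: Z = R = 65.4 Ω
  L: Z = jωL = j·1232·0.00124 = 0 + j1.527 Ω
Step 3 — Series combination: Z_total = R + L = 65.4 + j1.527 Ω = 65.42∠1.3° Ω.

Z = 65.4 + j1.527 Ω = 65.42∠1.3° Ω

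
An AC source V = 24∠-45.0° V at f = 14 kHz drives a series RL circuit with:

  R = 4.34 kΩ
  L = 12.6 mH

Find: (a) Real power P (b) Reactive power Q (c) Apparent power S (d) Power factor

Step 1 — Angular frequency: ω = 2π·f = 2π·1.4e+04 = 8.796e+04 rad/s.
Step 2 — Component impedances:
  R: Z = R = 4340 Ω
  L: Z = jωL = j·8.796e+04·0.0126 = 0 + j1108 Ω
Step 3 — Series combination: Z_total = R + L = 4340 + j1108 Ω = 4479∠14.3° Ω.
Step 4 — Source phasor: V = 24∠-45.0° V = 16.97 - j16.97 V.
Step 5 — Current: I = V / Z = 0.002733 - j0.004608 A = 0.005358∠-59.3° A.
Step 6 — Complex power: S = V·I* = 0.1246 + j0.03182 VA.
Step 7 — Real power: P = Re(S) = 0.1246 W.
Step 8 — Reactive power: Q = Im(S) = 0.03182 VAR.
Step 9 — Apparent power: |S| = 0.1286 VA.
Step 10 — Power factor: PF = P/|S| = 0.9689 (lagging).

(a) P = 0.1246 W  (b) Q = 0.03182 VAR  (c) S = 0.1286 VA  (d) PF = 0.9689 (lagging)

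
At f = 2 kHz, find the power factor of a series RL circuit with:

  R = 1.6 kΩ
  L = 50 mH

Step 1 — Angular frequency: ω = 2π·f = 2π·2000 = 1.257e+04 rad/s.
Step 2 — Component impedances:
  R: Z = R = 1600 Ω
  L: Z = jωL = j·1.257e+04·0.05 = 0 + j628.3 Ω
Step 3 — Series combination: Z_total = R + L = 1600 + j628.3 Ω = 1719∠21.4° Ω.
Step 4 — Power factor: PF = cos(φ) = Re(Z)/|Z| = 1600/1719 = 0.9308.
Step 5 — Type: Im(Z) = 628.3 ⇒ lagging (phase φ = 21.4°).

PF = 0.9308 (lagging, φ = 21.4°)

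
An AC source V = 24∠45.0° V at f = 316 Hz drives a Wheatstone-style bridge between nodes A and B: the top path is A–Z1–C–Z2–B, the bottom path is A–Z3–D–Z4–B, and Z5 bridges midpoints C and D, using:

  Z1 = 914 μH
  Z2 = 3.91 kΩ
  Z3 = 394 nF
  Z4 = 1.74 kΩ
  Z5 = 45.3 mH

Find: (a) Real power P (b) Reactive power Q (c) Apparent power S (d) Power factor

Step 1 — Angular frequency: ω = 2π·f = 2π·316 = 1985 rad/s.
Step 2 — Component impedances:
  Z1: Z = jωL = j·1985·0.000914 = 0 + j1.815 Ω
  Z2: Z = R = 3910 Ω
  Z3: Z = 1/(jωC) = -j/(ω·C) = 0 - j1278 Ω
  Z4: Z = R = 1740 Ω
  Z5: Z = jωL = j·1985·0.0453 = 0 + j89.94 Ω
Step 3 — Bridge requires nodal analysis (the Z5 bridge couples midpoints C and D, so the two paths cannot be reduced to a simple series/parallel combination). Setting node B to ground and injecting 1 A at node A, the 3-node admittance system at A, C, D solves to V_A = Z_AB = 1205 + j48.33 Ω = 1206∠2.3° Ω.
Step 4 — Source phasor: V = 24∠45.0° V = 16.97 + j16.97 V.
Step 5 — Current: I = V / Z = 0.01463 + j0.0135 A = 0.0199∠42.7° A.
Step 6 — Complex power: S = V·I* = 0.4773 + j0.01914 VA.
Step 7 — Real power: P = Re(S) = 0.4773 W.
Step 8 — Reactive power: Q = Im(S) = 0.01914 VAR.
Step 9 — Apparent power: |S| = 0.4776 VA.
Step 10 — Power factor: PF = P/|S| = 0.9992 (lagging).

(a) P = 0.4773 W  (b) Q = 0.01914 VAR  (c) S = 0.4776 VA  (d) PF = 0.9992 (lagging)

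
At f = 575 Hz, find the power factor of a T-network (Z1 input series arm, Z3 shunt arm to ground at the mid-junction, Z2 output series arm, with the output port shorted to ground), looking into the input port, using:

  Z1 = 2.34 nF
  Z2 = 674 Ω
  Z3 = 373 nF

Step 1 — Angular frequency: ω = 2π·f = 2π·575 = 3613 rad/s.
Step 2 — Component impedances:
  Z1: Z = 1/(jωC) = -j/(ω·C) = 0 - j1.183e+05 Ω
  Z2: Z = R = 674 Ω
  Z3: Z = 1/(jωC) = -j/(ω·C) = 0 - j742.1 Ω
Step 3 — With the output port shorted to ground, the output series arm Z2 runs from the junction to ground; the shunt arm Z3 also runs from the junction to ground. They appear in parallel: Z3 || Z2 = 369.3 - j335.4 Ω.
Step 4 — Series with input arm Z1: Z_in = Z1 + (Z3 || Z2) = 369.3 - j1.186e+05 Ω = 1.186e+05∠-89.8° Ω.
Step 5 — Power factor: PF = cos(φ) = Re(Z)/|Z| = 369.32/1.1862e+05 = 0.003113.
Step 6 — Type: Im(Z) = -1.186e+05 ⇒ leading (phase φ = -89.8°).

PF = 0.003113 (leading, φ = -89.8°)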